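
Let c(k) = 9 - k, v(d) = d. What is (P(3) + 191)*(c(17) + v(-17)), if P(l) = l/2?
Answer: -9625/2 ≈ -4812.5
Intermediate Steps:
P(l) = l/2 (P(l) = l*(½) = l/2)
(P(3) + 191)*(c(17) + v(-17)) = ((½)*3 + 191)*((9 - 1*17) - 17) = (3/2 + 191)*((9 - 17) - 17) = 385*(-8 - 17)/2 = (385/2)*(-25) = -9625/2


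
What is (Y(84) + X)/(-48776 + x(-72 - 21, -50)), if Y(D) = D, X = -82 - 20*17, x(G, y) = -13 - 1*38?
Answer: 338/48827 ≈ 0.0069224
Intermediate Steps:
x(G, y) = -51 (x(G, y) = -13 - 38 = -51)
X = -422 (X = -82 - 340 = -422)
(Y(84) + X)/(-48776 + x(-72 - 21, -50)) = (84 - 422)/(-48776 - 51) = -338/(-48827) = -338*(-1/48827) = 338/48827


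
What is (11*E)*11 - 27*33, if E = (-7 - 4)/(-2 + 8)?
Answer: -6677/6 ≈ -1112.8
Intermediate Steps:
E = -11/6 ≈ -1.8333
(11*E)*11 - 27*33 = (11*(-11/6))*11 - 27*33 = -121/6*11 - 891 = -1331/6 - 891 = -6677/6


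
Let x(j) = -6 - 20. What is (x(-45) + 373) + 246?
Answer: 593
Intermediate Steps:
x(j) = -26
(x(-45) + 373) + 246 = (-26 + 373) + 246 = 347 + 246 = 593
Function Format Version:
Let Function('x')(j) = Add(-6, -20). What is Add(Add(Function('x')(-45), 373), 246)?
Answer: 593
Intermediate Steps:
Function('x')(j) = -26
Add(Add(Function('x')(-45), 373), 246) = Add(Add(-26, 373), 246) = Add(347, 246) = 593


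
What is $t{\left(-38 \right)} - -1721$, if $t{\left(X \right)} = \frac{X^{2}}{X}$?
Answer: $1683$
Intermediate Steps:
$t{\left(X \right)} = X$
$t{\left(-38 \right)} - -1721 = -38 - -1721 = -38 + 1721 = 1683$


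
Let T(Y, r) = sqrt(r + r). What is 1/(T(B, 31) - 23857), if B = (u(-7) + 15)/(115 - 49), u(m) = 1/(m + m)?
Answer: -23857/569156387 - sqrt(62)/569156387 ≈ -4.1930e-5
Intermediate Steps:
u(m) = 1/(2*m)
B = 19/84 (B = ((1/2)/(-7) + 15)/(115 - 49) = ((1/2)*(-1/7) + 15)/66 = (-1/14 + 15)*(1/66) = (209/14)*(1/66) = 19/84 ≈ 0.22619)
T(Y, r) = sqrt(2)*sqrt(r) (T(Y, r) = sqrt(2*r) = sqrt(2)*sqrt(r))
1/(T(B, 31) - 23857) = 1/(sqrt(2)*sqrt(31) - 23857) = 1/(sqrt(62) - 23857) = 1/(-23857 + sqrt(62))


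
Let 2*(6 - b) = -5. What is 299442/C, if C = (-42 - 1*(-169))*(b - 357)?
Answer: -598884/88519 ≈ -6.7656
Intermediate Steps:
b = 17/2 (b = 6 - ½*(-5) = 6 + 5/2 = 17/2 ≈ 8.5000)
C = -88519/2 (C = (-42 - 1*(-169))*(17/2 - 357) = (-42 + 169)*(-697/2) = 127*(-697/2) = -88519/2 ≈ -44260.)
299442/C = 299442/(-88519/2) = 299442*(-2/88519) = -598884/88519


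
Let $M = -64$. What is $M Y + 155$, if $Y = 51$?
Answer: $-3109$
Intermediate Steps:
$M Y + 155 = \left(-64\right) 51 + 155 = -3264 + 155 = -3109$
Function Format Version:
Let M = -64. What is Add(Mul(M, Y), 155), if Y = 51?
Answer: -3109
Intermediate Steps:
Add(Mul(M, Y), 155) = Add(Mul(-64, 51), 155) = Add(-3264, 155) = -3109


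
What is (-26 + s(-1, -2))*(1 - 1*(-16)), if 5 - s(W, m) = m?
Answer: -323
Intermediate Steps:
s(W, m) = 5 - m
(-26 + s(-1, -2))*(1 - 1*(-16)) = (-26 + (5 - 1*(-2)))*(1 - 1*(-16)) = (-26 + (5 + 2))*(1 + 16) = (-26 + 7)*17 = -19*17 = -323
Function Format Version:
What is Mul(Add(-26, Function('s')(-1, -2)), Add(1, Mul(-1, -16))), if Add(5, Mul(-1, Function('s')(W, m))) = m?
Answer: -323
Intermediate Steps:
Function('s')(W, m) = Add(5, Mul(-1, m))
Mul(Add(-26, Function('s')(-1, -2)), Add(1, Mul(-1, -16))) = Mul(Add(-26, Add(5, Mul(-1, -2))), Add(1, Mul(-1, -16))) = Mul(Add(-26, Add(5, 2)), Add(1, 16)) = Mul(Add(-26, 7), 17) = Mul(-19, 17) = -323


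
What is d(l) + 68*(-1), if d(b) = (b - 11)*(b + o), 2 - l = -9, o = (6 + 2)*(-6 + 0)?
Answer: -68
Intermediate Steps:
o = -48 (o = 8*(-6) = -48)
l = 11 (l = 2 - 1*(-9) = 2 + 9 = 11)
d(b) = (-48 + b)*(-11 + b) (d(b) = (b - 11)*(b - 48) = (-11 + b)*(-48 + b) = (-48 + b)*(-11 + b))
d(l) + 68*(-1) = (528 + 11**2 - 59*11) + 68*(-1) = (528 + 121 - 649) - 68 = 0 - 68 = -68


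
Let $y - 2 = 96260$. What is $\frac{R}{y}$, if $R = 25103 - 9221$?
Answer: $\frac{7941}{48131} \approx 0.16499$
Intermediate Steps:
$R = 15882$ ($R = 25103 - 9221 = 15882$)
$y = 96262$ ($y = 2 + 96260 = 96262$)
$\frac{R}{y} = \frac{15882}{96262} = 15882 \cdot \frac{1}{96262} = \frac{7941}{48131}$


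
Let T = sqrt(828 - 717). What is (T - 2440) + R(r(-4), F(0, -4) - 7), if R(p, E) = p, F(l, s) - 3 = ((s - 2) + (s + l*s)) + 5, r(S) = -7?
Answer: -2447 + sqrt(111) ≈ -2436.5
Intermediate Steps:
F(l, s) = 6 + 2*s + l*s (F(l, s) = 3 + (((s - 2) + (s + l*s)) + 5) = 3 + (((-2 + s) + (s + l*s)) + 5) = 3 + ((-2 + 2*s + l*s) + 5) = 3 + (3 + 2*s + l*s) = 6 + 2*s + l*s)
T = sqrt(111) ≈ 10.536
(T - 2440) + R(r(-4), F(0, -4) - 7) = (sqrt(111) - 2440) - 7 = (-2440 + sqrt(111)) - 7 = -2447 + sqrt(111)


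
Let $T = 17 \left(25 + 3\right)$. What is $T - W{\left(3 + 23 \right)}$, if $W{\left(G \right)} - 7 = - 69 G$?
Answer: $2263$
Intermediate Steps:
$T = 476$ ($T = 17 \cdot 28 = 476$)
$W{\left(G \right)} = 7 - 69 G$
$T - W{\left(3 + 23 \right)} = 476 - \left(7 - 69 \left(3 + 23\right)\right) = 476 - \left(7 - 1794\right) = 476 - -1787 = 476 + 1787 = 2263$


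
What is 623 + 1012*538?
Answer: 545079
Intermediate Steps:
623 + 1012*538 = 623 + 544456 = 545079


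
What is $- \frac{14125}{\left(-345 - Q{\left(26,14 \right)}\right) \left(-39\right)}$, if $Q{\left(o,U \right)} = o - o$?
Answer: $- \frac{2825}{2691} \approx -1.0498$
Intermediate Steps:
$Q{\left(o,U \right)} = 0$
$- \frac{14125}{\left(-345 - Q{\left(26,14 \right)}\right) \left(-39\right)} = - \frac{14125}{\left(-345 - 0\right) \left(-39\right)} = - \frac{14125}{\left(-345 + 0\right) \left(-39\right)} = - \frac{14125}{\left(-345\right) \left(-39\right)} = - \frac{14125}{13455} = \left(-14125\right) \frac{1}{13455} = - \frac{2825}{2691}$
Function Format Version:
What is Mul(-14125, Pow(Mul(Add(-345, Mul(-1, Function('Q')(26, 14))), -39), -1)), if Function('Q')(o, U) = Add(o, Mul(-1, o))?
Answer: Rational(-2825, 2691) ≈ -1.0498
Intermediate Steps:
Function('Q')(o, U) = 0
Mul(-14125, Pow(Mul(Add(-345, Mul(-1, Function('Q')(26, 14))), -39), -1)) = Mul(-14125, Pow(Mul(Add(-345, Mul(-1, 0)), -39), -1)) = Mul(-14125, Pow(Mul(Add(-345, 0), -39), -1)) = Mul(-14125, Pow(Mul(-345, -39), -1)) = Mul(-14125, Pow(13455, -1)) = Mul(-14125, Rational(1, 13455)) = Rational(-2825, 2691)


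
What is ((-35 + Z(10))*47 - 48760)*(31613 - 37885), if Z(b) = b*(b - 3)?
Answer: 295505280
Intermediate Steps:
Z(b) = b*(-3 + b)
((-35 + Z(10))*47 - 48760)*(31613 - 37885) = ((-35 + 10*(-3 + 10))*47 - 48760)*(31613 - 37885) = ((-35 + 10*7)*47 - 48760)*(-6272) = ((-35 + 70)*47 - 48760)*(-6272) = (35*47 - 48760)*(-6272) = (1645 - 48760)*(-6272) = -47115*(-6272) = 295505280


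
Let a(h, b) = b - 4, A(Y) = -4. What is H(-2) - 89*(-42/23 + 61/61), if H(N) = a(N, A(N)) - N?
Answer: 1553/23 ≈ 67.522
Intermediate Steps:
a(h, b) = -4 + b
H(N) = -8 - N (H(N) = (-4 - 4) - N = -8 - N)
H(-2) - 89*(-42/23 + 61/61) = (-8 - 1*(-2)) - 89*(-42/23 + 61/61) = (-8 + 2) - 89*(-42*1/23 + 61*(1/61)) = -6 - 89*(-42/23 + 1) = -6 - 89*(-19/23) = -6 + 1691/23 = 1553/23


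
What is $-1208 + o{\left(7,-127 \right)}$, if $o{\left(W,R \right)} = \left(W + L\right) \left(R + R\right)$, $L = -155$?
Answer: $36384$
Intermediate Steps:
$o{\left(W,R \right)} = 2 R \left(-155 + W\right)$ ($o{\left(W,R \right)} = \left(W - 155\right) \left(R + R\right) = \left(-155 + W\right) 2 R = 2 R \left(-155 + W\right)$)
$-1208 + o{\left(7,-127 \right)} = -1208 + 2 \left(-127\right) \left(-155 + 7\right) = -1208 + 2 \left(-127\right) \left(-148\right) = -1208 + 37592 = 36384$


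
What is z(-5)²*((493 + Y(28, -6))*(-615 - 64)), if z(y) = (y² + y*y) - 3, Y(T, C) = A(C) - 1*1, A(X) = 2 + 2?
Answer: -743955856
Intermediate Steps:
A(X) = 4
Y(T, C) = 3 (Y(T, C) = 4 - 1*1 = 4 - 1 = 3)
z(y) = -3 + 2*y² (z(y) = (y² + y²) - 3 = 2*y² - 3 = -3 + 2*y²)
z(-5)²*((493 + Y(28, -6))*(-615 - 64)) = (-3 + 2*(-5)²)²*((493 + 3)*(-615 - 64)) = (-3 + 2*25)²*(496*(-679)) = (-3 + 50)²*(-336784) = 47²*(-336784) = 2209*(-336784) = -743955856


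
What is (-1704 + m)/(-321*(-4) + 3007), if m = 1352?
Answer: -352/4291 ≈ -0.082032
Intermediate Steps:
(-1704 + m)/(-321*(-4) + 3007) = (-1704 + 1352)/(-321*(-4) + 3007) = -352/(1284 + 3007) = -352/4291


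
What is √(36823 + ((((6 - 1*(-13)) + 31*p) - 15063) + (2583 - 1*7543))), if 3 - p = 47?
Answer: √15455 ≈ 124.32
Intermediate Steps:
p = -44 (p = 3 - 1*47 = 3 - 47 = -44)
√(36823 + ((((6 - 1*(-13)) + 31*p) - 15063) + (2583 - 1*7543))) = √(36823 + ((((6 - 1*(-13)) + 31*(-44)) - 15063) + (2583 - 1*7543))) = √(36823 + ((((6 + 13) - 1364) - 15063) + (2583 - 7543))) = √(36823 + (((19 - 1364) - 15063) - 4960)) = √(36823 + ((-1345 - 15063) - 4960)) = √(36823 + (-16408 - 4960)) = √(36823 - 21368) = √15455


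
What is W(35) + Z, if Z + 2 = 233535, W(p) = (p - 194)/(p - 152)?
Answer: 9107840/39 ≈ 2.3353e+5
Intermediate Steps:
W(p) = (-194 + p)/(-152 + p)
Z = 233533 (Z = -2 + 233535 = 233533)
W(35) + Z = (-194 + 35)/(-152 + 35) + 233533 = -159/(-117) + 233533 = -1/117*(-159) + 233533 = 53/39 + 233533 = 9107840/39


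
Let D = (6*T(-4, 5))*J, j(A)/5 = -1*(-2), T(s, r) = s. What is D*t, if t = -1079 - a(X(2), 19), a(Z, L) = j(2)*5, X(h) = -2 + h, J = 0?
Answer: 0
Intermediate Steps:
j(A) = 10 (j(A) = 5*(-1*(-2)) = 5*2 = 10)
a(Z, L) = 50 (a(Z, L) = 10*5 = 50)
D = 0 (D = (6*(-4))*0 = -24*0 = 0)
t = -1129 (t = -1079 - 1*50 = -1079 - 50 = -1129)
D*t = 0*(-1129) = 0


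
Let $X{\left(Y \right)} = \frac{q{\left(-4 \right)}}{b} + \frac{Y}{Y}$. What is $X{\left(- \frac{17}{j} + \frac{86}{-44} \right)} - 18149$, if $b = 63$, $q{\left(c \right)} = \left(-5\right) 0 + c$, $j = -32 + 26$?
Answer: $- \frac{1143328}{63} \approx -18148.0$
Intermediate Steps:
$j = -6$
$q{\left(c \right)} = c$ ($q{\left(c \right)} = 0 + c = c$)
$X{\left(Y \right)} = \frac{59}{63}$ ($X{\left(Y \right)} = - \frac{4}{63} + \frac{Y}{Y} = \left(-4\right) \frac{1}{63} + 1 = - \frac{4}{63} + 1 = \frac{59}{63}$)
$X{\left(- \frac{17}{j} + \frac{86}{-44} \right)} - 18149 = \frac{59}{63} - 18149 = - \frac{1143328}{63}$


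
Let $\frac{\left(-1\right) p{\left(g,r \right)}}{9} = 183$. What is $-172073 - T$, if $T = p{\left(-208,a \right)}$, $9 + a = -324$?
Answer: $-170426$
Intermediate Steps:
$a = -333$ ($a = -9 - 324 = -333$)
$p{\left(g,r \right)} = -1647$ ($p{\left(g,r \right)} = \left(-9\right) 183 = -1647$)
$T = -1647$
$-172073 - T = -172073 - -1647 = -172073 + 1647 = -170426$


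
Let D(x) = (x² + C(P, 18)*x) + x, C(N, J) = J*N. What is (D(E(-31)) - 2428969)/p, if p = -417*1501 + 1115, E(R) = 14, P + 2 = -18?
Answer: 2433799/624802 ≈ 3.8953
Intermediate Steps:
P = -20 (P = -2 - 18 = -20)
D(x) = x² - 359*x (D(x) = (x² + (18*(-20))*x) + x = (x² - 360*x) + x = x² - 359*x)
p = -624802 (p = -625917 + 1115 = -624802)
(D(E(-31)) - 2428969)/p = (14*(-359 + 14) - 2428969)/(-624802) = (14*(-345) - 2428969)*(-1/624802) = (-4830 - 2428969)*(-1/624802) = -2433799*(-1/624802) = 2433799/624802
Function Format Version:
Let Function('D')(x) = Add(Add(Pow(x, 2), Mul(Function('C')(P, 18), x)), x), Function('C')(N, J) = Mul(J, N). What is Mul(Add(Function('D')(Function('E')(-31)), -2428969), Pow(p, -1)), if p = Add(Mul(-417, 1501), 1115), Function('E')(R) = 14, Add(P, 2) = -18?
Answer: Rational(2433799, 624802) ≈ 3.8953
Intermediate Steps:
P = -20 (P = Add(-2, -18) = -20)
Function('D')(x) = Add(Pow(x, 2), Mul(-359, x)) (Function('D')(x) = Add(Add(Pow(x, 2), Mul(Mul(18, -20), x)), x) = Add(Add(Pow(x, 2), Mul(-360, x)), x) = Add(Pow(x, 2), Mul(-359, x)))
p = -624802 (p = Add(-625917, 1115) = -624802)
Mul(Add(Function('D')(Function('E')(-31)), -2428969), Pow(p, -1)) = Mul(Add(Mul(14, Add(-359, 14)), -2428969), Pow(-624802, -1)) = Mul(Add(Mul(14, -345), -2428969), Rational(-1, 624802)) = Mul(Add(-4830, -2428969), Rational(-1, 624802)) = Mul(-2433799, Rational(-1, 624802)) = Rational(2433799, 624802)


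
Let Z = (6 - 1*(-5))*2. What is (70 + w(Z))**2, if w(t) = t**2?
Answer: 306916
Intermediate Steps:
Z = 22 (Z = (6 + 5)*2 = 11*2 = 22)
(70 + w(Z))**2 = (70 + 22**2)**2 = (70 + 484)**2 = 554**2 = 306916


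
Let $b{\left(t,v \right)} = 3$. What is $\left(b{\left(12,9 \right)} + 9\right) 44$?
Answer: $528$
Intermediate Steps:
$\left(b{\left(12,9 \right)} + 9\right) 44 = \left(3 + 9\right) 44 = 12 \cdot 44 = 528$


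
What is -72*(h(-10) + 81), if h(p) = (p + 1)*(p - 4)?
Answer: -14904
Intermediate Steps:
h(p) = (1 + p)*(-4 + p)
-72*(h(-10) + 81) = -72*((-4 + (-10)**2 - 3*(-10)) + 81) = -72*((-4 + 100 + 30) + 81) = -72*(126 + 81) = -72*207 = -14904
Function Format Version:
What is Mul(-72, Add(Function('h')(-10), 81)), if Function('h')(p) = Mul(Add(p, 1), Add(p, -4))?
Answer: -14904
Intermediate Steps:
Function('h')(p) = Mul(Add(1, p), Add(-4, p))
Mul(-72, Add(Function('h')(-10), 81)) = Mul(-72, Add(Add(-4, Pow(-10, 2), Mul(-3, -10)), 81)) = Mul(-72, Add(Add(-4, 100, 30), 81)) = Mul(-72, Add(126, 81)) = Mul(-72, 207) = -14904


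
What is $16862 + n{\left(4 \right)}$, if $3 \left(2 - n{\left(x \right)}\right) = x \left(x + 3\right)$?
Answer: $\frac{50564}{3} \approx 16855.0$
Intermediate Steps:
$n{\left(x \right)} = 2 - \frac{x \left(3 + x\right)}{3}$ ($n{\left(x \right)} = 2 - \frac{x \left(x + 3\right)}{3} = 2 - \frac{x \left(3 + x\right)}{3}$)
$16862 + n{\left(4 \right)} = 16862 - \left(2 + \frac{16}{3}\right) = 16862 - \frac{22}{3} = \frac{50564}{3}$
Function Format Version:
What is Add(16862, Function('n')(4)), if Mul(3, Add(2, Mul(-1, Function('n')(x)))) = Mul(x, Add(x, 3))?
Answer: Rational(50564, 3) ≈ 16855.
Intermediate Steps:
Function('n')(x) = Add(2, Mul(Rational(-1, 3), x, Add(3, x))) (Function('n')(x) = Add(2, Mul(Rational(-1, 3), Mul(x, Add(x, 3)))) = Add(2, Mul(Rational(-1, 3), Mul(x, Add(3, x)))) = Add(2, Mul(Rational(-1, 3), x, Add(3, x))))
Add(16862, Function('n')(4)) = Add(16862, Add(2, Mul(-1, 4), Mul(Rational(-1, 3), Pow(4, 2)))) = Add(16862, Add(2, -4, Mul(Rational(-1, 3), 16))) = Add(16862, Add(2, -4, Rational(-16, 3))) = Add(16862, Rational(-22, 3)) = Rational(50564, 3)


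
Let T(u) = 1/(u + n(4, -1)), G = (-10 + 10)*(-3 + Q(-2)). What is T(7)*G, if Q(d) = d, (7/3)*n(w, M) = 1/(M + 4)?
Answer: 0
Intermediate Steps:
n(w, M) = 3/(7*(4 + M)) (n(w, M) = 3/(7*(M + 4)) = 3/(7*(4 + M)))
G = 0 (G = (-10 + 10)*(-3 - 2) = 0*(-5) = 0)
T(u) = 1/(1/7 + u) (T(u) = 1/(u + 3/(7*(4 - 1))) = 1/(u + (3/7)/3) = 1/(u + (3/7)*(1/3)) = 1/(u + 1/7) = 1/(1/7 + u))
T(7)*G = (7/(1 + 7*7))*0 = (7/(1 + 49))*0 = (7/50)*0 = 0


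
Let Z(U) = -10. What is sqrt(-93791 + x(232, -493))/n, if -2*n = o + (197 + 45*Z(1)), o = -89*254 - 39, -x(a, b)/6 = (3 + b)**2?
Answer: I*sqrt(1534391)/11449 ≈ 0.10819*I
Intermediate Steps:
x(a, b) = -6*(3 + b)**2
o = -22645 (o = -22606 - 39 = -22645)
n = 11449 (n = -(-22645 + (197 + 45*(-10)))/2 = -(-22645 + (197 - 450))/2 = -(-22645 - 253)/2 = -1/2*(-22898) = 11449)
sqrt(-93791 + x(232, -493))/n = sqrt(-93791 - 6*(3 - 493)**2)/11449 = sqrt(-93791 - 6*(-490)**2)*(1/11449) = sqrt(-93791 - 6*240100)*(1/11449) = sqrt(-93791 - 1440600)*(1/11449) = sqrt(-1534391)*(1/11449) = (I*sqrt(1534391))*(1/11449) = I*sqrt(1534391)/11449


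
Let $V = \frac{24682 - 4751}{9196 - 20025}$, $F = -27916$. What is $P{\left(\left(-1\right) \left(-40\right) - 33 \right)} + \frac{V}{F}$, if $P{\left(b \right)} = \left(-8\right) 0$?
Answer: $\frac{19931}{302302364} \approx 6.5931 \cdot 10^{-5}$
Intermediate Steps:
$V = - \frac{19931}{10829}$ ($V = \frac{19931}{-10829} = 19931 \left(- \frac{1}{10829}\right) = - \frac{19931}{10829} \approx -1.8405$)
$P{\left(b \right)} = 0$
$P{\left(\left(-1\right) \left(-40\right) - 33 \right)} + \frac{V}{F} = 0 - \frac{19931}{10829 \left(-27916\right)} = 0 - - \frac{19931}{302302364} = 0 + \frac{19931}{302302364} = \frac{19931}{302302364}$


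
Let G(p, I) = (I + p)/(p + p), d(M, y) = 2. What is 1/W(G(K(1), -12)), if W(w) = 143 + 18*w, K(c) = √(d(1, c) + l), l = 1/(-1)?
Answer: 1/44 ≈ 0.022727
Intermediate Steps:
l = -1 (l = 1*(-1) = -1)
K(c) = 1 (K(c) = √(2 - 1) = √1 = 1)
G(p, I) = (I + p)/(2*p) (G(p, I) = (I + p)/((2*p)) = (I + p)*(1/(2*p)) = (I + p)/(2*p))
1/W(G(K(1), -12)) = 1/(143 + 18*((½)*(-12 + 1)/1)) = 1/(143 + 18*((½)*1*(-11))) = 1/(143 + 18*(-11/2)) = 1/(143 - 99) = 1/44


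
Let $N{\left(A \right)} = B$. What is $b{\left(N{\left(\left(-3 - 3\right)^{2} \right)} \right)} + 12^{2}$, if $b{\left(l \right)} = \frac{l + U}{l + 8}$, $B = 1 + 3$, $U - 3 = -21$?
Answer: $\frac{857}{6} \approx 142.83$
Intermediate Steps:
$U = -18$ ($U = 3 - 21 = -18$)
$B = 4$
$N{\left(A \right)} = 4$
$b{\left(l \right)} = \frac{-18 + l}{8 + l}$ ($b{\left(l \right)} = \frac{l - 18}{l + 8} = \frac{-18 + l}{8 + l}$)
$b{\left(N{\left(\left(-3 - 3\right)^{2} \right)} \right)} + 12^{2} = \frac{-18 + 4}{8 + 4} + 12^{2} = \frac{1}{12} \left(-14\right) + 144 = - \frac{7}{6} + 144 = \frac{857}{6}$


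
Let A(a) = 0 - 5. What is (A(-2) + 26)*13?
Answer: 273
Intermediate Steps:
A(a) = -5
(A(-2) + 26)*13 = (-5 + 26)*13 = 21*13 = 273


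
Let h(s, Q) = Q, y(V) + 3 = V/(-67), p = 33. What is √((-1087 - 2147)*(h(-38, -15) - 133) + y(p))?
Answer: √2148563370/67 ≈ 691.83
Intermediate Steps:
y(V) = -3 - V/67 (y(V) = -3 + V/(-67) = -3 + V*(-1/67) = -3 - V/67)
√((-1087 - 2147)*(h(-38, -15) - 133) + y(p)) = √((-1087 - 2147)*(-15 - 133) + (-3 - 1/67*33)) = √(-3234*(-148) + (-3 - 33/67)) = √(478632 - 234/67) = √(32068110/67) = √2148563370/67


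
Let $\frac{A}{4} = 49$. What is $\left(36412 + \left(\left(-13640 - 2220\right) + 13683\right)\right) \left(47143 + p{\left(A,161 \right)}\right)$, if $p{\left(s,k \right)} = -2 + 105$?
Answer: $1617466810$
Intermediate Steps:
$A = 196$ ($A = 4 \cdot 49 = 196$)
$p{\left(s,k \right)} = 103$
$\left(36412 + \left(\left(-13640 - 2220\right) + 13683\right)\right) \left(47143 + p{\left(A,161 \right)}\right) = \left(36412 + \left(\left(-13640 - 2220\right) + 13683\right)\right) \left(47143 + 103\right) = \left(36412 + \left(-15860 + 13683\right)\right) 47246 = \left(36412 - 2177\right) 47246 = 34235 \cdot 47246 = 1617466810$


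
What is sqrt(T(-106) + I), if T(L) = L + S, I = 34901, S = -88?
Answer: sqrt(34707) ≈ 186.30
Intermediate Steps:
T(L) = -88 + L (T(L) = L - 88 = -88 + L)
sqrt(T(-106) + I) = sqrt((-88 - 106) + 34901) = sqrt(-194 + 34901) = sqrt(34707)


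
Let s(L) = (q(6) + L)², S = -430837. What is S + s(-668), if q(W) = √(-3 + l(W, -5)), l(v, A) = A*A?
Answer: 15409 - 1336*√22 ≈ 9142.6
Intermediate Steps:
l(v, A) = A²
q(W) = √22 (q(W) = √(-3 + (-5)²) = √(-3 + 25) = √22)
s(L) = (L + √22)² (s(L) = (√22 + L)² = (L + √22)²)
S + s(-668) = -430837 + (-668 + √22)²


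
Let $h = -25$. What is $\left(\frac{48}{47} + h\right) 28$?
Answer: $- \frac{31556}{47} \approx -671.4$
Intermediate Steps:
$\left(\frac{48}{47} + h\right) 28 = \left(\frac{48}{47} - 25\right) 28 = \left(- \frac{1127}{47}\right) 28 = - \frac{31556}{47}$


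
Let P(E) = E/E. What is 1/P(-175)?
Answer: 1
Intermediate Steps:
P(E) = 1
1/P(-175) = 1/1 = 1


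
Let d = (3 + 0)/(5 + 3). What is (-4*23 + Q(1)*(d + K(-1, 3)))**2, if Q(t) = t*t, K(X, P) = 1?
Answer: 525625/64 ≈ 8212.9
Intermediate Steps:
Q(t) = t**2
d = 3/8 ≈ 0.37500
(-4*23 + Q(1)*(d + K(-1, 3)))**2 = (-4*23 + 1**2*(3/8 + 1))**2 = (-92 + 1*(11/8))**2 = (-92 + 11/8)**2 = (-725/8)**2 = 525625/64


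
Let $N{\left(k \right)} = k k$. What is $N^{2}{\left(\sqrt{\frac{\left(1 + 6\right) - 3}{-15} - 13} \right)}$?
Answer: $\frac{39601}{225} \approx 176.0$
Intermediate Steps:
$N{\left(k \right)} = k^{2}$
$N^{2}{\left(\sqrt{\frac{\left(1 + 6\right) - 3}{-15} - 13} \right)} = \left(\left(\sqrt{\frac{\left(1 + 6\right) - 3}{-15} - 13}\right)^{2}\right)^{2} = \left(\left(\sqrt{\left(7 - 3\right) \left(- \frac{1}{15}\right) - 13}\right)^{2}\right)^{2} = \left(\left(\sqrt{4 \left(- \frac{1}{15}\right) - 13}\right)^{2}\right)^{2} = \left(\left(\sqrt{- \frac{4}{15} - 13}\right)^{2}\right)^{2} = \left(\left(\sqrt{- \frac{199}{15}}\right)^{2}\right)^{2} = \left(\left(\frac{i \sqrt{2985}}{15}\right)^{2}\right)^{2} = \left(- \frac{199}{15}\right)^{2} = \frac{39601}{225}$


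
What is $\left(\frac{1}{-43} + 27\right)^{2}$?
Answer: $\frac{1345600}{1849} \approx 727.75$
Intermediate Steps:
$\left(\frac{1}{-43} + 27\right)^{2} = \left(- \frac{1}{43} + 27\right)^{2} = \left(\frac{1160}{43}\right)^{2} = \frac{1345600}{1849}$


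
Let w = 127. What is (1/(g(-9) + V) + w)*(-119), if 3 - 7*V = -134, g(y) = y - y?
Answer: -2071314/137 ≈ -15119.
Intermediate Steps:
g(y) = 0
V = 137/7 (V = 3/7 - ⅐*(-134) = 3/7 + 134/7 = 137/7 ≈ 19.571)
(1/(g(-9) + V) + w)*(-119) = (1/(0 + 137/7) + 127)*(-119) = (1/(137/7) + 127)*(-119) = (7/137 + 127)*(-119) = (17406/137)*(-119) = -2071314/137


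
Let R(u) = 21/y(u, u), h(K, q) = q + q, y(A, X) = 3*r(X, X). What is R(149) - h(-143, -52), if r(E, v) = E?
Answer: 15503/149 ≈ 104.05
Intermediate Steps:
y(A, X) = 3*X
h(K, q) = 2*q
R(u) = 7/u (R(u) = 21/((3*u)) = 21*(1/(3*u)) = 7/u)
R(149) - h(-143, -52) = 7/149 - 2*(-52) = 7*(1/149) - 1*(-104) = 7/149 + 104 = 15503/149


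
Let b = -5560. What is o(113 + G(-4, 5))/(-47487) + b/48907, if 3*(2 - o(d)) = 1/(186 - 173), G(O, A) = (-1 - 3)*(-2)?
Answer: -936440629/8234129241 ≈ -0.11373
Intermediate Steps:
G(O, A) = 8 (G(O, A) = -4*(-2) = 8)
o(d) = 77/39 (o(d) = 2 - 1/(3*(186 - 173)) = 2 - ⅓/13 = 2 - ⅓*1/13 = 2 - 1/39 = 77/39)
o(113 + G(-4, 5))/(-47487) + b/48907 = (77/39)/(-47487) - 5560/48907 = (77/39)*(-1/47487) - 5560*1/48907 = -7/168363 - 5560/48907 = -936440629/8234129241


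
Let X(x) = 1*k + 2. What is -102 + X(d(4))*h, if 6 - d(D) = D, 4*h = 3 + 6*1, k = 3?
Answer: -363/4 ≈ -90.750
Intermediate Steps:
h = 9/4 (h = (3 + 6*1)/4 = (3 + 6)/4 = (1/4)*9 = 9/4 ≈ 2.2500)
d(D) = 6 - D
X(x) = 5 (X(x) = 1*3 + 2 = 3 + 2 = 5)
-102 + X(d(4))*h = -102 + 5*(9/4) = -102 + 45/4 = -363/4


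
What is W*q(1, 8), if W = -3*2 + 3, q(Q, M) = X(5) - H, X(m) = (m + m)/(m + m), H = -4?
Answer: -15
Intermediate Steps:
X(m) = 1 (X(m) = (2*m)/((2*m)) = (2*m)*(1/(2*m)) = 1)
q(Q, M) = 5 (q(Q, M) = 1 - 1*(-4) = 1 + 4 = 5)
W = -3 (W = -6 + 3 = -3)
W*q(1, 8) = -3*5 = -15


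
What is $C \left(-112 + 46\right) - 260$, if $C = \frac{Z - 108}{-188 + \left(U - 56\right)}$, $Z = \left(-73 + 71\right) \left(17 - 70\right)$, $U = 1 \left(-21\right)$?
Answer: $- \frac{69032}{265} \approx -260.5$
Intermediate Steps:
$U = -21$
$Z = 106$ ($Z = \left(-2\right) \left(-53\right) = 106$)
$C = \frac{2}{265}$ ($C = \frac{106 - 108}{-188 - 77} = - \frac{2}{-188 - 77} = - \frac{2}{-265} = \left(-2\right) \left(- \frac{1}{265}\right) = \frac{2}{265} \approx 0.0075472$)
$C \left(-112 + 46\right) - 260 = \frac{2 \left(-112 + 46\right)}{265} - 260 = \frac{2}{265} \left(-66\right) - 260 = - \frac{132}{265} - 260 = - \frac{69032}{265}$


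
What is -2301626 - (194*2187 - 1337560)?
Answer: -1388344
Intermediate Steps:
-2301626 - (194*2187 - 1337560) = -2301626 - (424278 - 1337560) = -2301626 - 1*(-913282) = -2301626 + 913282 = -1388344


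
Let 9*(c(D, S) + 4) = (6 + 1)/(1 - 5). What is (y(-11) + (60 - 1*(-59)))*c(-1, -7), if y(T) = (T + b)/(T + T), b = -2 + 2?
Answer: -36089/72 ≈ -501.24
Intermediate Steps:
b = 0
c(D, S) = -151/36 (c(D, S) = -4 + ((6 + 1)/(1 - 5))/9 = -4 + (7/(-4))/9 = -4 + (7*(-1/4))/9 = -4 + (1/9)*(-7/4) = -4 - 7/36 = -151/36)
y(T) = 1/2 (y(T) = (T + 0)/(T + T) = T/((2*T)) = T*(1/(2*T)) = 1/2)
(y(-11) + (60 - 1*(-59)))*c(-1, -7) = (1/2 + (60 - 1*(-59)))*(-151/36) = (1/2 + (60 + 59))*(-151/36) = (1/2 + 119)*(-151/36) = (239/2)*(-151/36) = -36089/72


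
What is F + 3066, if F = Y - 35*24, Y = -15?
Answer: 2211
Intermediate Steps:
F = -855 (F = -15 - 35*24 = -15 - 840 = -855)
F + 3066 = -855 + 3066 = 2211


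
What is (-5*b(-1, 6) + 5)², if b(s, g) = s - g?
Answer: 1600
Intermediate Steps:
(-5*b(-1, 6) + 5)² = (-5*(-1 - 1*6) + 5)² = (-5*(-1 - 6) + 5)² = (-5*(-7) + 5)² = (35 + 5)² = 40² = 1600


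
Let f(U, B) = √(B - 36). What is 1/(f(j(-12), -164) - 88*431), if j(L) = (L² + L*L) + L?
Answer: -4741/179816673 - 5*I*√2/719266692 ≈ -2.6366e-5 - 9.8309e-9*I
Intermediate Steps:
j(L) = L + 2*L² (j(L) = (L² + L²) + L = 2*L² + L = L + 2*L²)
f(U, B) = √(-36 + B)
1/(f(j(-12), -164) - 88*431) = 1/(√(-36 - 164) - 88*431) = 1/(√(-200) - 37928) = 1/(10*I*√2 - 37928) = 1/(-37928 + 10*I*√2)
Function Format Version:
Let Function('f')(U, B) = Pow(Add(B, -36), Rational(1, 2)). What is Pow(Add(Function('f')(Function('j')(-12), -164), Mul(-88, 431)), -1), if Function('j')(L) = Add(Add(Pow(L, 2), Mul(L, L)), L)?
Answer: Add(Rational(-4741, 179816673), Mul(Rational(-5, 719266692), I, Pow(2, Rational(1, 2)))) ≈ Add(-2.6366e-5, Mul(-9.8309e-9, I))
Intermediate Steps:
Function('j')(L) = Add(L, Mul(2, Pow(L, 2))) (Function('j')(L) = Add(Add(Pow(L, 2), Pow(L, 2)), L) = Add(Mul(2, Pow(L, 2)), L) = Add(L, Mul(2, Pow(L, 2))))
Function('f')(U, B) = Pow(Add(-36, B), Rational(1, 2))
Pow(Add(Function('f')(Function('j')(-12), -164), Mul(-88, 431)), -1) = Pow(Add(Pow(Add(-36, -164), Rational(1, 2)), Mul(-88, 431)), -1) = Pow(Add(Pow(-200, Rational(1, 2)), -37928), -1) = Pow(Add(Mul(10, I, Pow(2, Rational(1, 2))), -37928), -1) = Pow(Add(-37928, Mul(10, I, Pow(2, Rational(1, 2)))), -1)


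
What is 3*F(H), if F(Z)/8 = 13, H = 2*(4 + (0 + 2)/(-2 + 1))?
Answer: 312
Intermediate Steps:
H = 4 (H = 2*(4 + 2/(-1)) = 2*(4 + 2*(-1)) = 2*(4 - 2) = 2*2 = 4)
F(Z) = 104 (F(Z) = 8*13 = 104)
3*F(H) = 3*104 = 312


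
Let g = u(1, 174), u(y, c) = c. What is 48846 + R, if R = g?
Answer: 49020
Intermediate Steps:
g = 174
R = 174
48846 + R = 48846 + 174 = 49020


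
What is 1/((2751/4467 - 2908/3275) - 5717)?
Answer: -4876475/27880134412 ≈ -0.00017491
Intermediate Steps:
1/((2751/4467 - 2908/3275) - 5717) = 1/((2751*(1/4467) - 2908*1/3275) - 5717) = 1/((917/1489 - 2908/3275) - 5717) = 1/(-1326837/4876475 - 5717) = 1/(-27880134412/4876475) = -4876475/27880134412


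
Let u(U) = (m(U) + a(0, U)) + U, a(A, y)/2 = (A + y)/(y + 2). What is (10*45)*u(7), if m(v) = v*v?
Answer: 25900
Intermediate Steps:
m(v) = v**2
a(A, y) = 2*(A + y)/(2 + y) (a(A, y) = 2*((A + y)/(y + 2)) = 2*((A + y)/(2 + y)) = 2*(A + y)/(2 + y))
u(U) = U + U**2 + 2*U/(2 + U) (u(U) = (U**2 + 2*(0 + U)/(2 + U)) + U = (U**2 + 2*U/(2 + U)) + U = U + U**2 + 2*U/(2 + U))
(10*45)*u(7) = (10*45)*(7*(2 + (1 + 7)*(2 + 7))/(2 + 7)) = 450*(7*(2 + 8*9)/9) = 450*(7*(1/9)*(2 + 72)) = 450*(7*(1/9)*74) = 450*(518/9) = 25900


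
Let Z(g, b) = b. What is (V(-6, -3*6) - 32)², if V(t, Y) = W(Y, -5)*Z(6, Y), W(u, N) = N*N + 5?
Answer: 327184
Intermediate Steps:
W(u, N) = 5 + N² (W(u, N) = N² + 5 = 5 + N²)
V(t, Y) = 30*Y (V(t, Y) = (5 + (-5)²)*Y = (5 + 25)*Y = 30*Y)
(V(-6, -3*6) - 32)² = (30*(-3*6) - 32)² = (30*(-18) - 32)² = (-540 - 32)² = (-572)² = 327184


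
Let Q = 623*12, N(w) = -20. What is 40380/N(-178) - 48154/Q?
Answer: -7571099/3738 ≈ -2025.4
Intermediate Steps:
Q = 7476
40380/N(-178) - 48154/Q = 40380/(-20) - 48154/7476 = 40380*(-1/20) - 48154*1/7476 = -2019 - 24077/3738 = -7571099/3738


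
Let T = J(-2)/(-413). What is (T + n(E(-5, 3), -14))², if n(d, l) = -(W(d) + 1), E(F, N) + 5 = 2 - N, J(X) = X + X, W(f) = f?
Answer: 4280761/170569 ≈ 25.097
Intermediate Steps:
J(X) = 2*X
E(F, N) = -3 - N (E(F, N) = -5 + (2 - N) = -3 - N)
n(d, l) = -1 - d (n(d, l) = -(d + 1) = -(1 + d) = -1 - d)
T = 4/413 (T = (2*(-2))/(-413) = -4*(-1/413) = 4/413 ≈ 0.0096852)
(T + n(E(-5, 3), -14))² = (4/413 + (-1 - (-3 - 1*3)))² = (4/413 + (-1 - (-3 - 3)))² = (4/413 + (-1 - 1*(-6)))² = (4/413 + (-1 + 6))² = (4/413 + 5)² = (2069/413)² = 4280761/170569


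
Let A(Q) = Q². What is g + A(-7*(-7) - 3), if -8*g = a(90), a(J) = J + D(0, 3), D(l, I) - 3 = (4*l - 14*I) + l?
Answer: 16877/8 ≈ 2109.6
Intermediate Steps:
D(l, I) = 3 - 14*I + 5*l (D(l, I) = 3 + ((4*l - 14*I) + l) = 3 + ((-14*I + 4*l) + l) = 3 + (-14*I + 5*l) = 3 - 14*I + 5*l)
a(J) = -39 + J (a(J) = J + (3 - 14*3 + 5*0) = J + (3 - 42 + 0) = J - 39 = -39 + J)
g = -51/8 (g = -(-39 + 90)/8 = -⅛*51 = -51/8 ≈ -6.3750)
g + A(-7*(-7) - 3) = -51/8 + (-7*(-7) - 3)² = -51/8 + (49 - 3)² = -51/8 + 46² = -51/8 + 2116 = 16877/8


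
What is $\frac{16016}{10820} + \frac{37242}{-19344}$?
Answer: $- \frac{3881039}{8720920} \approx -0.44503$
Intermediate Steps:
$\frac{16016}{10820} + \frac{37242}{-19344} = 16016 \cdot \frac{1}{10820} + 37242 \left(- \frac{1}{19344}\right) = \frac{4004}{2705} - \frac{6207}{3224} = - \frac{3881039}{8720920}$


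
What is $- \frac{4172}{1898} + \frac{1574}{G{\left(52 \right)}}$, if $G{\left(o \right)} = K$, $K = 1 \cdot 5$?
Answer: $\frac{1483296}{4745} \approx 312.6$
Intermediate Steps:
$K = 5$
$G{\left(o \right)} = 5$
$- \frac{4172}{1898} + \frac{1574}{G{\left(52 \right)}} = - \frac{4172}{1898} + \frac{1574}{5} = \left(-4172\right) \frac{1}{1898} + 1574 \cdot \frac{1}{5} = - \frac{2086}{949} + \frac{1574}{5} = \frac{1483296}{4745}$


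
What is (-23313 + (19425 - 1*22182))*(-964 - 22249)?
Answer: 605162910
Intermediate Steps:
(-23313 + (19425 - 1*22182))*(-964 - 22249) = (-23313 + (19425 - 22182))*(-23213) = (-23313 - 2757)*(-23213) = -26070*(-23213) = 605162910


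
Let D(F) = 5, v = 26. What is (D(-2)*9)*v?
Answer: 1170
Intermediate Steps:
(D(-2)*9)*v = (5*9)*26 = 45*26 = 1170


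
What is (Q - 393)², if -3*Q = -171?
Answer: 112896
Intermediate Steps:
Q = 57 (Q = -⅓*(-171) = 57)
(Q - 393)² = (57 - 393)² = (-336)² = 112896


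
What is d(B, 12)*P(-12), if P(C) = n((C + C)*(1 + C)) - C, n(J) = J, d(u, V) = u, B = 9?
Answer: 2484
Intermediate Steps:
P(C) = -C + 2*C*(1 + C) (P(C) = (C + C)*(1 + C) - C = (2*C)*(1 + C) - C = 2*C*(1 + C) - C = -C + 2*C*(1 + C))
d(B, 12)*P(-12) = 9*(-12*(1 + 2*(-12))) = 9*(-12*(1 - 24)) = 9*(-12*(-23)) = 9*276 = 2484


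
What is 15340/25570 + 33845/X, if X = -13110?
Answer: -13286185/6704454 ≈ -1.9817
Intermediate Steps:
15340/25570 + 33845/X = 15340/25570 + 33845/(-13110) = 15340*(1/25570) + 33845*(-1/13110) = 1534/2557 - 6769/2622 = -13286185/6704454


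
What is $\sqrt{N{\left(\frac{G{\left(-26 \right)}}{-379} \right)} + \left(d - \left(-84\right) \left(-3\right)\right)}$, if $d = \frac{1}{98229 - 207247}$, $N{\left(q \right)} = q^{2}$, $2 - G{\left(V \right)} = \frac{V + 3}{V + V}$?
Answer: $\frac{i \sqrt{1720819661429516935}}{82635644} \approx 15.875 i$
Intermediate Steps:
$G{\left(V \right)} = 2 - \frac{3 + V}{2 V}$ ($G{\left(V \right)} = 2 - \frac{V + 3}{V + V} = 2 - \frac{3 + V}{2 V}$)
$d = - \frac{1}{109018}$ ($d = \frac{1}{-109018} = - \frac{1}{109018} \approx -9.1728 \cdot 10^{-6}$)
$\sqrt{N{\left(\frac{G{\left(-26 \right)}}{-379} \right)} + \left(d - \left(-84\right) \left(-3\right)\right)} = \sqrt{\left(\frac{\frac{3}{2} \frac{1}{-26} \left(-1 - 26\right)}{-379}\right)^{2} - \left(\frac{1}{109018} - -252\right)} = \sqrt{\left(\frac{3}{2} \left(- \frac{1}{26}\right) \left(-27\right) \left(- \frac{1}{379}\right)\right)^{2} - \frac{27472537}{109018}} = \sqrt{\left(\frac{81}{52} \left(- \frac{1}{379}\right)\right)^{2} - \frac{27472537}{109018}} = \sqrt{\left(- \frac{81}{19708}\right)^{2} - \frac{27472537}{109018}} = \sqrt{\frac{6561}{388405264} - \frac{27472537}{109018}} = \sqrt{- \frac{410402971960295}{1628583271952}} = \frac{i \sqrt{1720819661429516935}}{82635644}$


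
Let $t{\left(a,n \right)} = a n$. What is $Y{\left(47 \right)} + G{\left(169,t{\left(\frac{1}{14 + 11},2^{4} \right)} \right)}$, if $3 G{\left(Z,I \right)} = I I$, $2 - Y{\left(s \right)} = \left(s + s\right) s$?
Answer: $- \frac{8279744}{1875} \approx -4415.9$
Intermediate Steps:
$Y{\left(s \right)} = 2 - 2 s^{2}$ ($Y{\left(s \right)} = 2 - \left(s + s\right) s = 2 - 2 s s = 2 - 2 s^{2}$)
$G{\left(Z,I \right)} = \frac{I^{2}}{3}$ ($G{\left(Z,I \right)} = \frac{I I}{3} = \frac{I^{2}}{3}$)
$Y{\left(47 \right)} + G{\left(169,t{\left(\frac{1}{14 + 11},2^{4} \right)} \right)} = \left(2 - 2 \cdot 47^{2}\right) + \frac{\left(\frac{2^{4}}{14 + 11}\right)^{2}}{3} = \left(2 - 4418\right) + \frac{\left(\frac{1}{25} \cdot 16\right)^{2}}{3} = -4416 + \frac{\left(\frac{16}{25}\right)^{2}}{3} = -4416 + \frac{1}{3} \cdot \frac{256}{625} = -4416 + \frac{256}{1875} = - \frac{8279744}{1875}$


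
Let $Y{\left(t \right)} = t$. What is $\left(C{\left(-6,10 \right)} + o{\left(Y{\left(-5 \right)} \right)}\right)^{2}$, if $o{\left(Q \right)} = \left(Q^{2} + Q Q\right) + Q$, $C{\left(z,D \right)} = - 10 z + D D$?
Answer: $42025$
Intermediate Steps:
$C{\left(z,D \right)} = D^{2} - 10 z$ ($C{\left(z,D \right)} = - 10 z + D^{2} = D^{2} - 10 z$)
$o{\left(Q \right)} = Q + 2 Q^{2}$ ($o{\left(Q \right)} = \left(Q^{2} + Q^{2}\right) + Q = 2 Q^{2} + Q = Q + 2 Q^{2}$)
$\left(C{\left(-6,10 \right)} + o{\left(Y{\left(-5 \right)} \right)}\right)^{2} = \left(\left(10^{2} - -60\right) - 5 \left(1 + 2 \left(-5\right)\right)\right)^{2} = \left(\left(100 + 60\right) - 5 \left(1 - 10\right)\right)^{2} = \left(160 - -45\right)^{2} = \left(160 + 45\right)^{2} = 205^{2} = 42025$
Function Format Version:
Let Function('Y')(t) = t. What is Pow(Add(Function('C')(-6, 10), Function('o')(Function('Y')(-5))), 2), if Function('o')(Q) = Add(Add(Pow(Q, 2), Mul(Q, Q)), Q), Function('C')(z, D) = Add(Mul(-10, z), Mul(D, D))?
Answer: 42025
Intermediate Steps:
Function('C')(z, D) = Add(Pow(D, 2), Mul(-10, z)) (Function('C')(z, D) = Add(Mul(-10, z), Pow(D, 2)) = Add(Pow(D, 2), Mul(-10, z)))
Function('o')(Q) = Add(Q, Mul(2, Pow(Q, 2))) (Function('o')(Q) = Add(Add(Pow(Q, 2), Pow(Q, 2)), Q) = Add(Mul(2, Pow(Q, 2)), Q) = Add(Q, Mul(2, Pow(Q, 2))))
Pow(Add(Function('C')(-6, 10), Function('o')(Function('Y')(-5))), 2) = Pow(Add(Add(Pow(10, 2), Mul(-10, -6)), Mul(-5, Add(1, Mul(2, -5)))), 2) = Pow(Add(Add(100, 60), Mul(-5, Add(1, -10))), 2) = Pow(Add(160, Mul(-5, -9)), 2) = Pow(Add(160, 45), 2) = Pow(205, 2) = 42025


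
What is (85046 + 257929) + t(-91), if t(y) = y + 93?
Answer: 342977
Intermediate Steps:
t(y) = 93 + y
(85046 + 257929) + t(-91) = (85046 + 257929) + (93 - 91) = 342975 + 2 = 342977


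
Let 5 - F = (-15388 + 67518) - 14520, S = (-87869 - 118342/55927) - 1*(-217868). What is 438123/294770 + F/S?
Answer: 366480035165709/306153837632410 ≈ 1.1970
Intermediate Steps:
S = 7270335731/55927 (S = (-87869 - 118342/55927) + 217868 = -4914367905/55927 + 217868 = 7270335731/55927 ≈ 1.3000e+5)
F = -37605 (F = 5 - ((-15388 + 67518) - 14520) = 5 - (52130 - 14520) = 5 - 1*37610 = 5 - 37610 = -37605)
438123/294770 + F/S = 438123/294770 - 37605/7270335731/55927 = 438123*(1/294770) - 37605*55927/7270335731 = 62589/42110 - 2103134835/7270335731 = 366480035165709/306153837632410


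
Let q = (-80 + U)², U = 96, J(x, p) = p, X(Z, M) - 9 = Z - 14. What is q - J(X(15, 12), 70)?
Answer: 186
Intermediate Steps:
X(Z, M) = -5 + Z (X(Z, M) = 9 + (Z - 14) = 9 + (-14 + Z) = -5 + Z)
q = 256 (q = (-80 + 96)² = 16² = 256)
q - J(X(15, 12), 70) = 256 - 1*70 = 256 - 70 = 186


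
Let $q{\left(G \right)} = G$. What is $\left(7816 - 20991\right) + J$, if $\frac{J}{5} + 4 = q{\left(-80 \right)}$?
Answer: $-13595$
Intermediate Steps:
$J = -420$ ($J = -20 + 5 \left(-80\right) = -20 - 400 = -420$)
$\left(7816 - 20991\right) + J = \left(7816 - 20991\right) - 420 = -13175 - 420 = -13595$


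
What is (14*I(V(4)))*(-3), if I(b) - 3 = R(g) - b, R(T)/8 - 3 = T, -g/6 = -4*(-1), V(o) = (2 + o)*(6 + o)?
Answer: 9450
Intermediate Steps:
g = -24 (g = -(-24)*(-1) = -6*4 = -24)
R(T) = 24 + 8*T
I(b) = -165 - b (I(b) = 3 + ((24 + 8*(-24)) - b) = 3 + ((24 - 192) - b) = 3 + (-168 - b) = -165 - b)
(14*I(V(4)))*(-3) = (14*(-165 - (12 + 4**2 + 8*4)))*(-3) = (14*(-165 - (12 + 16 + 32)))*(-3) = (14*(-165 - 1*60))*(-3) = (14*(-165 - 60))*(-3) = (14*(-225))*(-3) = -3150*(-3) = 9450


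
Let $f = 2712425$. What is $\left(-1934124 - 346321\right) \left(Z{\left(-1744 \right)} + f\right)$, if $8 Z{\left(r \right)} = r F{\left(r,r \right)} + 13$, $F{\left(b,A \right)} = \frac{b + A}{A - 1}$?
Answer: $- \frac{17267252517470557}{2792} \approx -6.1845 \cdot 10^{12}$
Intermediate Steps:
$F{\left(b,A \right)} = \frac{A + b}{-1 + A}$
$Z{\left(r \right)} = \frac{13}{8} + \frac{r^{2}}{4 \left(-1 + r\right)}$ ($Z{\left(r \right)} = \frac{r \frac{r + r}{-1 + r} + 13}{8} = \frac{r \frac{2 r}{-1 + r} + 13}{8} = \frac{\frac{2 r^{2}}{-1 + r} + 13}{8} = \frac{13 + \frac{2 r^{2}}{-1 + r}}{8} = \frac{13}{8} + \frac{r^{2}}{4 \left(-1 + r\right)}$)
$\left(-1934124 - 346321\right) \left(Z{\left(-1744 \right)} + f\right) = \left(-1934124 - 346321\right) \left(\frac{-13 + 2 \left(-1744\right)^{2} + 13 \left(-1744\right)}{8 \left(-1 - 1744\right)} + 2712425\right) = - 2280445 \left(\frac{-13 + 2 \cdot 3041536 - 22672}{8 \left(-1745\right)} + 2712425\right) = - 2280445 \left(\frac{1}{8} \left(- \frac{1}{1745}\right) \left(-13 + 6083072 - 22672\right) + 2712425\right) = - 2280445 \left(\frac{1}{8} \left(- \frac{1}{1745}\right) 6060387 + 2712425\right) = - 2280445 \left(- \frac{6060387}{13960} + 2712425\right) = \left(-2280445\right) \frac{37859392613}{13960} = - \frac{17267252517470557}{2792}$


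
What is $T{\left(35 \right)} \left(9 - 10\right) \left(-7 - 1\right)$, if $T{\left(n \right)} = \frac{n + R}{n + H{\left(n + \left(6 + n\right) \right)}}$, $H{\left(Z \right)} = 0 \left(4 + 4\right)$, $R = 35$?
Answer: $16$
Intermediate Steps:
$H{\left(Z \right)} = 0$ ($H{\left(Z \right)} = 0 \cdot 8 = 0$)
$T{\left(n \right)} = \frac{35 + n}{n}$ ($T{\left(n \right)} = \frac{n + 35}{n + 0} = \frac{35 + n}{n}$)
$T{\left(35 \right)} \left(9 - 10\right) \left(-7 - 1\right) = \frac{35 + 35}{35} \left(9 - 10\right) \left(-7 - 1\right) = \frac{1}{35} \cdot 70 \left(\left(-1\right) \left(-8\right)\right) = 2 \cdot 8 = 16$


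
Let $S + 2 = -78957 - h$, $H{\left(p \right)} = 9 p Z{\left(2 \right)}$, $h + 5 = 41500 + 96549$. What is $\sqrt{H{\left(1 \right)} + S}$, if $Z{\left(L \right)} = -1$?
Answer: $2 i \sqrt{54253} \approx 465.85 i$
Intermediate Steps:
$h = 138044$ ($h = -5 + \left(41500 + 96549\right) = -5 + 138049 = 138044$)
$H{\left(p \right)} = - 9 p$ ($H{\left(p \right)} = 9 p \left(-1\right) = - 9 p$)
$S = -217003$ ($S = -2 - 217001 = -217003$)
$\sqrt{H{\left(1 \right)} + S} = \sqrt{\left(-9\right) 1 - 217003} = \sqrt{-9 - 217003} = \sqrt{-217012} = 2 i \sqrt{54253}$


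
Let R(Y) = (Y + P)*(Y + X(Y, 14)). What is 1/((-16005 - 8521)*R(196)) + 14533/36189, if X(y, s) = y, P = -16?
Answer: 310495671411/773173320640 ≈ 0.40159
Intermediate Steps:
R(Y) = 2*Y*(-16 + Y) (R(Y) = (Y - 16)*(Y + Y) = (-16 + Y)*(2*Y) = 2*Y*(-16 + Y))
1/((-16005 - 8521)*R(196)) + 14533/36189 = 1/((-16005 - 8521)*((2*196*(-16 + 196)))) + 14533/36189 = 1/((-24526)*((2*196*180))) + 14533*(1/36189) = -1/24526/70560 + 14533/36189 = -1/24526*1/70560 + 14533/36189 = -1/1730554560 + 14533/36189 = 310495671411/773173320640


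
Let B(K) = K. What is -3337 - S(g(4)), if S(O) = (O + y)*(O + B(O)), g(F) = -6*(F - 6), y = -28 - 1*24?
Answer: -2377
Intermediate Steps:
y = -52 (y = -28 - 24 = -52)
g(F) = 36 - 6*F (g(F) = -6*(-6 + F) = 36 - 6*F)
S(O) = 2*O*(-52 + O) (S(O) = (O - 52)*(O + O) = (-52 + O)*(2*O) = 2*O*(-52 + O))
-3337 - S(g(4)) = -3337 - 2*(36 - 6*4)*(-52 + (36 - 6*4)) = -3337 - 2*(36 - 24)*(-52 + (36 - 24)) = -3337 - 2*12*(-52 + 12) = -3337 - 2*12*(-40) = -3337 - 1*(-960) = -3337 + 960 = -2377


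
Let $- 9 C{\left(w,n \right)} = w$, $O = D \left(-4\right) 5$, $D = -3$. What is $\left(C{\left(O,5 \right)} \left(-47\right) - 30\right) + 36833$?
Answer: $\frac{111349}{3} \approx 37116.0$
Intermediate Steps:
$O = 60$ ($O = \left(-3\right) \left(-4\right) 5 = 12 \cdot 5 = 60$)
$C{\left(w,n \right)} = - \frac{w}{9}$
$\left(C{\left(O,5 \right)} \left(-47\right) - 30\right) + 36833 = \left(\left(- \frac{1}{9}\right) 60 \left(-47\right) - 30\right) + 36833 = \left(\left(- \frac{20}{3}\right) \left(-47\right) - 30\right) + 36833 = \left(\frac{940}{3} - 30\right) + 36833 = \frac{850}{3} + 36833 = \frac{111349}{3}$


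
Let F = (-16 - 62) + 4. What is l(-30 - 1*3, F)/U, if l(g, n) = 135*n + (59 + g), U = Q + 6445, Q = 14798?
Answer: -9964/21243 ≈ -0.46905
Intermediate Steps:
U = 21243 (U = 14798 + 6445 = 21243)
F = -74 (F = -78 + 4 = -74)
l(g, n) = 59 + g + 135*n
l(-30 - 1*3, F)/U = (59 + (-30 - 1*3) + 135*(-74))/21243 = (59 + (-30 - 3) - 9990)*(1/21243) = (59 - 33 - 9990)*(1/21243) = -9964*1/21243 = -9964/21243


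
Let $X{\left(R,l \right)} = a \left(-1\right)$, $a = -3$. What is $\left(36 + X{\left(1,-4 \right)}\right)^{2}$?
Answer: $1521$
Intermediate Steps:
$X{\left(R,l \right)} = 3$ ($X{\left(R,l \right)} = \left(-3\right) \left(-1\right) = 3$)
$\left(36 + X{\left(1,-4 \right)}\right)^{2} = \left(36 + 3\right)^{2} = 39^{2} = 1521$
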